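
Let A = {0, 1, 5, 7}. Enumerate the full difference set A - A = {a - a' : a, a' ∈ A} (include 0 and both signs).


A - A = {a - a' : a, a' ∈ A}.
Compute a - a' for each ordered pair (a, a'):
a = 0: 0-0=0, 0-1=-1, 0-5=-5, 0-7=-7
a = 1: 1-0=1, 1-1=0, 1-5=-4, 1-7=-6
a = 5: 5-0=5, 5-1=4, 5-5=0, 5-7=-2
a = 7: 7-0=7, 7-1=6, 7-5=2, 7-7=0
Collecting distinct values (and noting 0 appears from a-a):
A - A = {-7, -6, -5, -4, -2, -1, 0, 1, 2, 4, 5, 6, 7}
|A - A| = 13

A - A = {-7, -6, -5, -4, -2, -1, 0, 1, 2, 4, 5, 6, 7}


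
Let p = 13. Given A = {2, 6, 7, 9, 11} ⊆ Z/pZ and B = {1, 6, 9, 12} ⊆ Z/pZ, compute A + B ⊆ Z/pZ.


Work in Z/13Z: reduce every sum a + b modulo 13.
Enumerate all 20 pairs:
a = 2: 2+1=3, 2+6=8, 2+9=11, 2+12=1
a = 6: 6+1=7, 6+6=12, 6+9=2, 6+12=5
a = 7: 7+1=8, 7+6=0, 7+9=3, 7+12=6
a = 9: 9+1=10, 9+6=2, 9+9=5, 9+12=8
a = 11: 11+1=12, 11+6=4, 11+9=7, 11+12=10
Distinct residues collected: {0, 1, 2, 3, 4, 5, 6, 7, 8, 10, 11, 12}
|A + B| = 12 (out of 13 total residues).

A + B = {0, 1, 2, 3, 4, 5, 6, 7, 8, 10, 11, 12}


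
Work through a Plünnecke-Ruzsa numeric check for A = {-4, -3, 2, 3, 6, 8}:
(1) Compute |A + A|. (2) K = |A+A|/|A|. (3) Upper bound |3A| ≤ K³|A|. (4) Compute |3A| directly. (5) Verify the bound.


|A| = 6.
Step 1: Compute A + A by enumerating all 36 pairs.
A + A = {-8, -7, -6, -2, -1, 0, 2, 3, 4, 5, 6, 8, 9, 10, 11, 12, 14, 16}, so |A + A| = 18.
Step 2: Doubling constant K = |A + A|/|A| = 18/6 = 18/6 ≈ 3.0000.
Step 3: Plünnecke-Ruzsa gives |3A| ≤ K³·|A| = (3.0000)³ · 6 ≈ 162.0000.
Step 4: Compute 3A = A + A + A directly by enumerating all triples (a,b,c) ∈ A³; |3A| = 33.
Step 5: Check 33 ≤ 162.0000? Yes ✓.

K = 18/6, Plünnecke-Ruzsa bound K³|A| ≈ 162.0000, |3A| = 33, inequality holds.


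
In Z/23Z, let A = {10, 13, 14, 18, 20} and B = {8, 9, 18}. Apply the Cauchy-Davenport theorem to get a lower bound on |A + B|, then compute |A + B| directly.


Cauchy-Davenport: |A + B| ≥ min(p, |A| + |B| - 1) for A, B nonempty in Z/pZ.
|A| = 5, |B| = 3, p = 23.
CD lower bound = min(23, 5 + 3 - 1) = min(23, 7) = 7.
Compute A + B mod 23 directly:
a = 10: 10+8=18, 10+9=19, 10+18=5
a = 13: 13+8=21, 13+9=22, 13+18=8
a = 14: 14+8=22, 14+9=0, 14+18=9
a = 18: 18+8=3, 18+9=4, 18+18=13
a = 20: 20+8=5, 20+9=6, 20+18=15
A + B = {0, 3, 4, 5, 6, 8, 9, 13, 15, 18, 19, 21, 22}, so |A + B| = 13.
Verify: 13 ≥ 7? Yes ✓.

CD lower bound = 7, actual |A + B| = 13.


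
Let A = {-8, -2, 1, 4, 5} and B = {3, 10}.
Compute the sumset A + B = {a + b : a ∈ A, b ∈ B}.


A + B = {a + b : a ∈ A, b ∈ B}.
Enumerate all |A|·|B| = 5·2 = 10 pairs (a, b) and collect distinct sums.
a = -8: -8+3=-5, -8+10=2
a = -2: -2+3=1, -2+10=8
a = 1: 1+3=4, 1+10=11
a = 4: 4+3=7, 4+10=14
a = 5: 5+3=8, 5+10=15
Collecting distinct sums: A + B = {-5, 1, 2, 4, 7, 8, 11, 14, 15}
|A + B| = 9

A + B = {-5, 1, 2, 4, 7, 8, 11, 14, 15}


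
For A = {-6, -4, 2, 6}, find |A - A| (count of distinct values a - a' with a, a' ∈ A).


A - A = {a - a' : a, a' ∈ A}; |A| = 4.
Bounds: 2|A|-1 ≤ |A - A| ≤ |A|² - |A| + 1, i.e. 7 ≤ |A - A| ≤ 13.
Note: 0 ∈ A - A always (from a - a). The set is symmetric: if d ∈ A - A then -d ∈ A - A.
Enumerate nonzero differences d = a - a' with a > a' (then include -d):
Positive differences: {2, 4, 6, 8, 10, 12}
Full difference set: {0} ∪ (positive diffs) ∪ (negative diffs).
|A - A| = 1 + 2·6 = 13 (matches direct enumeration: 13).

|A - A| = 13


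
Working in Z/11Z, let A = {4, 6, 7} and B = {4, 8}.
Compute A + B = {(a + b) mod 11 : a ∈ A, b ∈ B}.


Work in Z/11Z: reduce every sum a + b modulo 11.
Enumerate all 6 pairs:
a = 4: 4+4=8, 4+8=1
a = 6: 6+4=10, 6+8=3
a = 7: 7+4=0, 7+8=4
Distinct residues collected: {0, 1, 3, 4, 8, 10}
|A + B| = 6 (out of 11 total residues).

A + B = {0, 1, 3, 4, 8, 10}


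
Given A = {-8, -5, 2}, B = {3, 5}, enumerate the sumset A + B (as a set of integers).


A + B = {a + b : a ∈ A, b ∈ B}.
Enumerate all |A|·|B| = 3·2 = 6 pairs (a, b) and collect distinct sums.
a = -8: -8+3=-5, -8+5=-3
a = -5: -5+3=-2, -5+5=0
a = 2: 2+3=5, 2+5=7
Collecting distinct sums: A + B = {-5, -3, -2, 0, 5, 7}
|A + B| = 6

A + B = {-5, -3, -2, 0, 5, 7}


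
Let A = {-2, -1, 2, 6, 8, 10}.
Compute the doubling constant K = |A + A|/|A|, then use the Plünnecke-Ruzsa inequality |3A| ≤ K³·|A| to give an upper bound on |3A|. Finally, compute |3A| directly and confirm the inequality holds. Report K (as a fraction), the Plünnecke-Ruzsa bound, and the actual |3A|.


|A| = 6.
Step 1: Compute A + A by enumerating all 36 pairs.
A + A = {-4, -3, -2, 0, 1, 4, 5, 6, 7, 8, 9, 10, 12, 14, 16, 18, 20}, so |A + A| = 17.
Step 2: Doubling constant K = |A + A|/|A| = 17/6 = 17/6 ≈ 2.8333.
Step 3: Plünnecke-Ruzsa gives |3A| ≤ K³·|A| = (2.8333)³ · 6 ≈ 136.4722.
Step 4: Compute 3A = A + A + A directly by enumerating all triples (a,b,c) ∈ A³; |3A| = 31.
Step 5: Check 31 ≤ 136.4722? Yes ✓.

K = 17/6, Plünnecke-Ruzsa bound K³|A| ≈ 136.4722, |3A| = 31, inequality holds.


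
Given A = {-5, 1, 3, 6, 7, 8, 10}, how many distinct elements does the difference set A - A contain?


A - A = {a - a' : a, a' ∈ A}; |A| = 7.
Bounds: 2|A|-1 ≤ |A - A| ≤ |A|² - |A| + 1, i.e. 13 ≤ |A - A| ≤ 43.
Note: 0 ∈ A - A always (from a - a). The set is symmetric: if d ∈ A - A then -d ∈ A - A.
Enumerate nonzero differences d = a - a' with a > a' (then include -d):
Positive differences: {1, 2, 3, 4, 5, 6, 7, 8, 9, 11, 12, 13, 15}
Full difference set: {0} ∪ (positive diffs) ∪ (negative diffs).
|A - A| = 1 + 2·13 = 27 (matches direct enumeration: 27).

|A - A| = 27


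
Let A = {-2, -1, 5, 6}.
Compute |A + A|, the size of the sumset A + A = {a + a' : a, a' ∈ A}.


A + A = {a + a' : a, a' ∈ A}; |A| = 4.
General bounds: 2|A| - 1 ≤ |A + A| ≤ |A|(|A|+1)/2, i.e. 7 ≤ |A + A| ≤ 10.
Lower bound 2|A|-1 is attained iff A is an arithmetic progression.
Enumerate sums a + a' for a ≤ a' (symmetric, so this suffices):
a = -2: -2+-2=-4, -2+-1=-3, -2+5=3, -2+6=4
a = -1: -1+-1=-2, -1+5=4, -1+6=5
a = 5: 5+5=10, 5+6=11
a = 6: 6+6=12
Distinct sums: {-4, -3, -2, 3, 4, 5, 10, 11, 12}
|A + A| = 9

|A + A| = 9


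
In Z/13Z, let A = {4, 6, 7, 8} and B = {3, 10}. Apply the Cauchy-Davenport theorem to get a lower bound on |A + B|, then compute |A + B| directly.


Cauchy-Davenport: |A + B| ≥ min(p, |A| + |B| - 1) for A, B nonempty in Z/pZ.
|A| = 4, |B| = 2, p = 13.
CD lower bound = min(13, 4 + 2 - 1) = min(13, 5) = 5.
Compute A + B mod 13 directly:
a = 4: 4+3=7, 4+10=1
a = 6: 6+3=9, 6+10=3
a = 7: 7+3=10, 7+10=4
a = 8: 8+3=11, 8+10=5
A + B = {1, 3, 4, 5, 7, 9, 10, 11}, so |A + B| = 8.
Verify: 8 ≥ 5? Yes ✓.

CD lower bound = 5, actual |A + B| = 8.


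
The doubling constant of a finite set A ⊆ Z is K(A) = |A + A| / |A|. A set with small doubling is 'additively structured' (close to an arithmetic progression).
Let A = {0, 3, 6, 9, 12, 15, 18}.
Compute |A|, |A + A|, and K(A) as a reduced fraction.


|A| = 7.
Compute A + A by enumerating all 49 pairs.
A + A = {0, 3, 6, 9, 12, 15, 18, 21, 24, 27, 30, 33, 36}, so |A + A| = 13.
K = |A + A| / |A| = 13/7 (already in lowest terms) ≈ 1.8571.
Reference: AP of size 7 gives K = 13/7 ≈ 1.8571; a fully generic set of size 7 gives K ≈ 4.0000.

|A| = 7, |A + A| = 13, K = 13/7.


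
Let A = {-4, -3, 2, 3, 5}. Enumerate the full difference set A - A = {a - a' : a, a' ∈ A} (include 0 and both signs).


A - A = {a - a' : a, a' ∈ A}.
Compute a - a' for each ordered pair (a, a'):
a = -4: -4--4=0, -4--3=-1, -4-2=-6, -4-3=-7, -4-5=-9
a = -3: -3--4=1, -3--3=0, -3-2=-5, -3-3=-6, -3-5=-8
a = 2: 2--4=6, 2--3=5, 2-2=0, 2-3=-1, 2-5=-3
a = 3: 3--4=7, 3--3=6, 3-2=1, 3-3=0, 3-5=-2
a = 5: 5--4=9, 5--3=8, 5-2=3, 5-3=2, 5-5=0
Collecting distinct values (and noting 0 appears from a-a):
A - A = {-9, -8, -7, -6, -5, -3, -2, -1, 0, 1, 2, 3, 5, 6, 7, 8, 9}
|A - A| = 17

A - A = {-9, -8, -7, -6, -5, -3, -2, -1, 0, 1, 2, 3, 5, 6, 7, 8, 9}


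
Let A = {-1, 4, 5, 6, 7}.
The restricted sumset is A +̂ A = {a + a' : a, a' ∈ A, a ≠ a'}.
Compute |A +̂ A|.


Restricted sumset: A +̂ A = {a + a' : a ∈ A, a' ∈ A, a ≠ a'}.
Equivalently, take A + A and drop any sum 2a that is achievable ONLY as a + a for a ∈ A (i.e. sums representable only with equal summands).
Enumerate pairs (a, a') with a < a' (symmetric, so each unordered pair gives one sum; this covers all a ≠ a'):
  -1 + 4 = 3
  -1 + 5 = 4
  -1 + 6 = 5
  -1 + 7 = 6
  4 + 5 = 9
  4 + 6 = 10
  4 + 7 = 11
  5 + 6 = 11
  5 + 7 = 12
  6 + 7 = 13
Collected distinct sums: {3, 4, 5, 6, 9, 10, 11, 12, 13}
|A +̂ A| = 9
(Reference bound: |A +̂ A| ≥ 2|A| - 3 for |A| ≥ 2, with |A| = 5 giving ≥ 7.)

|A +̂ A| = 9


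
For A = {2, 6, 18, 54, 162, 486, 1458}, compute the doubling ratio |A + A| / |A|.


|A| = 7.
Compute A + A by enumerating all 49 pairs.
A + A = {4, 8, 12, 20, 24, 36, 56, 60, 72, 108, 164, 168, 180, 216, 324, 488, 492, 504, 540, 648, 972, 1460, 1464, 1476, 1512, 1620, 1944, 2916}, so |A + A| = 28.
K = |A + A| / |A| = 28/7 = 4/1 ≈ 4.0000.
Reference: AP of size 7 gives K = 13/7 ≈ 1.8571; a fully generic set of size 7 gives K ≈ 4.0000.

|A| = 7, |A + A| = 28, K = 28/7 = 4/1.


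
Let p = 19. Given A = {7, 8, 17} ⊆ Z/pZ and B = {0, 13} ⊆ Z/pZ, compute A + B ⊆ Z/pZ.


Work in Z/19Z: reduce every sum a + b modulo 19.
Enumerate all 6 pairs:
a = 7: 7+0=7, 7+13=1
a = 8: 8+0=8, 8+13=2
a = 17: 17+0=17, 17+13=11
Distinct residues collected: {1, 2, 7, 8, 11, 17}
|A + B| = 6 (out of 19 total residues).

A + B = {1, 2, 7, 8, 11, 17}


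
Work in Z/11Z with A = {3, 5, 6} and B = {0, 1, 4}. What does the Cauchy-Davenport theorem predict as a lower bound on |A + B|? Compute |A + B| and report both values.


Cauchy-Davenport: |A + B| ≥ min(p, |A| + |B| - 1) for A, B nonempty in Z/pZ.
|A| = 3, |B| = 3, p = 11.
CD lower bound = min(11, 3 + 3 - 1) = min(11, 5) = 5.
Compute A + B mod 11 directly:
a = 3: 3+0=3, 3+1=4, 3+4=7
a = 5: 5+0=5, 5+1=6, 5+4=9
a = 6: 6+0=6, 6+1=7, 6+4=10
A + B = {3, 4, 5, 6, 7, 9, 10}, so |A + B| = 7.
Verify: 7 ≥ 5? Yes ✓.

CD lower bound = 5, actual |A + B| = 7.


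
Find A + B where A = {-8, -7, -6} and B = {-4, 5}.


A + B = {a + b : a ∈ A, b ∈ B}.
Enumerate all |A|·|B| = 3·2 = 6 pairs (a, b) and collect distinct sums.
a = -8: -8+-4=-12, -8+5=-3
a = -7: -7+-4=-11, -7+5=-2
a = -6: -6+-4=-10, -6+5=-1
Collecting distinct sums: A + B = {-12, -11, -10, -3, -2, -1}
|A + B| = 6

A + B = {-12, -11, -10, -3, -2, -1}


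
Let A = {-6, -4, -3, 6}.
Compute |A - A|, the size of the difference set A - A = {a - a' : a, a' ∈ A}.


A - A = {a - a' : a, a' ∈ A}; |A| = 4.
Bounds: 2|A|-1 ≤ |A - A| ≤ |A|² - |A| + 1, i.e. 7 ≤ |A - A| ≤ 13.
Note: 0 ∈ A - A always (from a - a). The set is symmetric: if d ∈ A - A then -d ∈ A - A.
Enumerate nonzero differences d = a - a' with a > a' (then include -d):
Positive differences: {1, 2, 3, 9, 10, 12}
Full difference set: {0} ∪ (positive diffs) ∪ (negative diffs).
|A - A| = 1 + 2·6 = 13 (matches direct enumeration: 13).

|A - A| = 13


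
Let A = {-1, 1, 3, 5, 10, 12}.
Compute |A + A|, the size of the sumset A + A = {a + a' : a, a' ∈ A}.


A + A = {a + a' : a, a' ∈ A}; |A| = 6.
General bounds: 2|A| - 1 ≤ |A + A| ≤ |A|(|A|+1)/2, i.e. 11 ≤ |A + A| ≤ 21.
Lower bound 2|A|-1 is attained iff A is an arithmetic progression.
Enumerate sums a + a' for a ≤ a' (symmetric, so this suffices):
a = -1: -1+-1=-2, -1+1=0, -1+3=2, -1+5=4, -1+10=9, -1+12=11
a = 1: 1+1=2, 1+3=4, 1+5=6, 1+10=11, 1+12=13
a = 3: 3+3=6, 3+5=8, 3+10=13, 3+12=15
a = 5: 5+5=10, 5+10=15, 5+12=17
a = 10: 10+10=20, 10+12=22
a = 12: 12+12=24
Distinct sums: {-2, 0, 2, 4, 6, 8, 9, 10, 11, 13, 15, 17, 20, 22, 24}
|A + A| = 15

|A + A| = 15


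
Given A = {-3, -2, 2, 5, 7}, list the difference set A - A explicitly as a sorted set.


A - A = {a - a' : a, a' ∈ A}.
Compute a - a' for each ordered pair (a, a'):
a = -3: -3--3=0, -3--2=-1, -3-2=-5, -3-5=-8, -3-7=-10
a = -2: -2--3=1, -2--2=0, -2-2=-4, -2-5=-7, -2-7=-9
a = 2: 2--3=5, 2--2=4, 2-2=0, 2-5=-3, 2-7=-5
a = 5: 5--3=8, 5--2=7, 5-2=3, 5-5=0, 5-7=-2
a = 7: 7--3=10, 7--2=9, 7-2=5, 7-5=2, 7-7=0
Collecting distinct values (and noting 0 appears from a-a):
A - A = {-10, -9, -8, -7, -5, -4, -3, -2, -1, 0, 1, 2, 3, 4, 5, 7, 8, 9, 10}
|A - A| = 19

A - A = {-10, -9, -8, -7, -5, -4, -3, -2, -1, 0, 1, 2, 3, 4, 5, 7, 8, 9, 10}


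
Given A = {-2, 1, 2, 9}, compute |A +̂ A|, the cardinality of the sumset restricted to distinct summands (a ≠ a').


Restricted sumset: A +̂ A = {a + a' : a ∈ A, a' ∈ A, a ≠ a'}.
Equivalently, take A + A and drop any sum 2a that is achievable ONLY as a + a for a ∈ A (i.e. sums representable only with equal summands).
Enumerate pairs (a, a') with a < a' (symmetric, so each unordered pair gives one sum; this covers all a ≠ a'):
  -2 + 1 = -1
  -2 + 2 = 0
  -2 + 9 = 7
  1 + 2 = 3
  1 + 9 = 10
  2 + 9 = 11
Collected distinct sums: {-1, 0, 3, 7, 10, 11}
|A +̂ A| = 6
(Reference bound: |A +̂ A| ≥ 2|A| - 3 for |A| ≥ 2, with |A| = 4 giving ≥ 5.)

|A +̂ A| = 6


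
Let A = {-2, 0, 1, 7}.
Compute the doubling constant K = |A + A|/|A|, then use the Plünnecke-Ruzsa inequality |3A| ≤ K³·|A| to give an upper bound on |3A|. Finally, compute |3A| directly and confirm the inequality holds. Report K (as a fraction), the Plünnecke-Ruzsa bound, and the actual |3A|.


|A| = 4.
Step 1: Compute A + A by enumerating all 16 pairs.
A + A = {-4, -2, -1, 0, 1, 2, 5, 7, 8, 14}, so |A + A| = 10.
Step 2: Doubling constant K = |A + A|/|A| = 10/4 = 10/4 ≈ 2.5000.
Step 3: Plünnecke-Ruzsa gives |3A| ≤ K³·|A| = (2.5000)³ · 4 ≈ 62.5000.
Step 4: Compute 3A = A + A + A directly by enumerating all triples (a,b,c) ∈ A³; |3A| = 18.
Step 5: Check 18 ≤ 62.5000? Yes ✓.

K = 10/4, Plünnecke-Ruzsa bound K³|A| ≈ 62.5000, |3A| = 18, inequality holds.


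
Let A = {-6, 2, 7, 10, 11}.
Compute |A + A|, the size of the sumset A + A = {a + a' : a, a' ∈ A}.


A + A = {a + a' : a, a' ∈ A}; |A| = 5.
General bounds: 2|A| - 1 ≤ |A + A| ≤ |A|(|A|+1)/2, i.e. 9 ≤ |A + A| ≤ 15.
Lower bound 2|A|-1 is attained iff A is an arithmetic progression.
Enumerate sums a + a' for a ≤ a' (symmetric, so this suffices):
a = -6: -6+-6=-12, -6+2=-4, -6+7=1, -6+10=4, -6+11=5
a = 2: 2+2=4, 2+7=9, 2+10=12, 2+11=13
a = 7: 7+7=14, 7+10=17, 7+11=18
a = 10: 10+10=20, 10+11=21
a = 11: 11+11=22
Distinct sums: {-12, -4, 1, 4, 5, 9, 12, 13, 14, 17, 18, 20, 21, 22}
|A + A| = 14

|A + A| = 14


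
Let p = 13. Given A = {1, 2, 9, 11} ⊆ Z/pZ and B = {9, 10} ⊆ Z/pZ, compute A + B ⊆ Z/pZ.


Work in Z/13Z: reduce every sum a + b modulo 13.
Enumerate all 8 pairs:
a = 1: 1+9=10, 1+10=11
a = 2: 2+9=11, 2+10=12
a = 9: 9+9=5, 9+10=6
a = 11: 11+9=7, 11+10=8
Distinct residues collected: {5, 6, 7, 8, 10, 11, 12}
|A + B| = 7 (out of 13 total residues).

A + B = {5, 6, 7, 8, 10, 11, 12}


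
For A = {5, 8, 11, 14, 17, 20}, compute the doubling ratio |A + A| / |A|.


|A| = 6.
Compute A + A by enumerating all 36 pairs.
A + A = {10, 13, 16, 19, 22, 25, 28, 31, 34, 37, 40}, so |A + A| = 11.
K = |A + A| / |A| = 11/6 (already in lowest terms) ≈ 1.8333.
Reference: AP of size 6 gives K = 11/6 ≈ 1.8333; a fully generic set of size 6 gives K ≈ 3.5000.

|A| = 6, |A + A| = 11, K = 11/6.


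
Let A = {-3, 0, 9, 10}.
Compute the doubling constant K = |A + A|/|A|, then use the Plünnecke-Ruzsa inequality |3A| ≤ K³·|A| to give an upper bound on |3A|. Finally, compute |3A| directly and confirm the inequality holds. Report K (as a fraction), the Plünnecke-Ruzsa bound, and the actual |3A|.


|A| = 4.
Step 1: Compute A + A by enumerating all 16 pairs.
A + A = {-6, -3, 0, 6, 7, 9, 10, 18, 19, 20}, so |A + A| = 10.
Step 2: Doubling constant K = |A + A|/|A| = 10/4 = 10/4 ≈ 2.5000.
Step 3: Plünnecke-Ruzsa gives |3A| ≤ K³·|A| = (2.5000)³ · 4 ≈ 62.5000.
Step 4: Compute 3A = A + A + A directly by enumerating all triples (a,b,c) ∈ A³; |3A| = 20.
Step 5: Check 20 ≤ 62.5000? Yes ✓.

K = 10/4, Plünnecke-Ruzsa bound K³|A| ≈ 62.5000, |3A| = 20, inequality holds.


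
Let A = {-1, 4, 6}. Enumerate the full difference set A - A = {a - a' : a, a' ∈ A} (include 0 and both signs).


A - A = {a - a' : a, a' ∈ A}.
Compute a - a' for each ordered pair (a, a'):
a = -1: -1--1=0, -1-4=-5, -1-6=-7
a = 4: 4--1=5, 4-4=0, 4-6=-2
a = 6: 6--1=7, 6-4=2, 6-6=0
Collecting distinct values (and noting 0 appears from a-a):
A - A = {-7, -5, -2, 0, 2, 5, 7}
|A - A| = 7

A - A = {-7, -5, -2, 0, 2, 5, 7}


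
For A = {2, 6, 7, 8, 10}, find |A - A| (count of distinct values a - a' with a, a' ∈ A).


A - A = {a - a' : a, a' ∈ A}; |A| = 5.
Bounds: 2|A|-1 ≤ |A - A| ≤ |A|² - |A| + 1, i.e. 9 ≤ |A - A| ≤ 21.
Note: 0 ∈ A - A always (from a - a). The set is symmetric: if d ∈ A - A then -d ∈ A - A.
Enumerate nonzero differences d = a - a' with a > a' (then include -d):
Positive differences: {1, 2, 3, 4, 5, 6, 8}
Full difference set: {0} ∪ (positive diffs) ∪ (negative diffs).
|A - A| = 1 + 2·7 = 15 (matches direct enumeration: 15).

|A - A| = 15


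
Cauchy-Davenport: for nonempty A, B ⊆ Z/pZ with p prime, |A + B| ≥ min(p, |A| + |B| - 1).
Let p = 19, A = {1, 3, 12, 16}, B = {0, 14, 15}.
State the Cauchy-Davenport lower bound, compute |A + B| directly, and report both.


Cauchy-Davenport: |A + B| ≥ min(p, |A| + |B| - 1) for A, B nonempty in Z/pZ.
|A| = 4, |B| = 3, p = 19.
CD lower bound = min(19, 4 + 3 - 1) = min(19, 6) = 6.
Compute A + B mod 19 directly:
a = 1: 1+0=1, 1+14=15, 1+15=16
a = 3: 3+0=3, 3+14=17, 3+15=18
a = 12: 12+0=12, 12+14=7, 12+15=8
a = 16: 16+0=16, 16+14=11, 16+15=12
A + B = {1, 3, 7, 8, 11, 12, 15, 16, 17, 18}, so |A + B| = 10.
Verify: 10 ≥ 6? Yes ✓.

CD lower bound = 6, actual |A + B| = 10.


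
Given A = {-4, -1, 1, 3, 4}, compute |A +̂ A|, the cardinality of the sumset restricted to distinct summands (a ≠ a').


Restricted sumset: A +̂ A = {a + a' : a ∈ A, a' ∈ A, a ≠ a'}.
Equivalently, take A + A and drop any sum 2a that is achievable ONLY as a + a for a ∈ A (i.e. sums representable only with equal summands).
Enumerate pairs (a, a') with a < a' (symmetric, so each unordered pair gives one sum; this covers all a ≠ a'):
  -4 + -1 = -5
  -4 + 1 = -3
  -4 + 3 = -1
  -4 + 4 = 0
  -1 + 1 = 0
  -1 + 3 = 2
  -1 + 4 = 3
  1 + 3 = 4
  1 + 4 = 5
  3 + 4 = 7
Collected distinct sums: {-5, -3, -1, 0, 2, 3, 4, 5, 7}
|A +̂ A| = 9
(Reference bound: |A +̂ A| ≥ 2|A| - 3 for |A| ≥ 2, with |A| = 5 giving ≥ 7.)

|A +̂ A| = 9


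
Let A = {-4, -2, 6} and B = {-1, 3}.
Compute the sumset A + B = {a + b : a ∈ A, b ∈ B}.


A + B = {a + b : a ∈ A, b ∈ B}.
Enumerate all |A|·|B| = 3·2 = 6 pairs (a, b) and collect distinct sums.
a = -4: -4+-1=-5, -4+3=-1
a = -2: -2+-1=-3, -2+3=1
a = 6: 6+-1=5, 6+3=9
Collecting distinct sums: A + B = {-5, -3, -1, 1, 5, 9}
|A + B| = 6

A + B = {-5, -3, -1, 1, 5, 9}


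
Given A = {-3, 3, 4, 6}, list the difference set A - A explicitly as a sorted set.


A - A = {a - a' : a, a' ∈ A}.
Compute a - a' for each ordered pair (a, a'):
a = -3: -3--3=0, -3-3=-6, -3-4=-7, -3-6=-9
a = 3: 3--3=6, 3-3=0, 3-4=-1, 3-6=-3
a = 4: 4--3=7, 4-3=1, 4-4=0, 4-6=-2
a = 6: 6--3=9, 6-3=3, 6-4=2, 6-6=0
Collecting distinct values (and noting 0 appears from a-a):
A - A = {-9, -7, -6, -3, -2, -1, 0, 1, 2, 3, 6, 7, 9}
|A - A| = 13

A - A = {-9, -7, -6, -3, -2, -1, 0, 1, 2, 3, 6, 7, 9}


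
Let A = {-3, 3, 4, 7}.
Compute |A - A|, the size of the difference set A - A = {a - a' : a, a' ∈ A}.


A - A = {a - a' : a, a' ∈ A}; |A| = 4.
Bounds: 2|A|-1 ≤ |A - A| ≤ |A|² - |A| + 1, i.e. 7 ≤ |A - A| ≤ 13.
Note: 0 ∈ A - A always (from a - a). The set is symmetric: if d ∈ A - A then -d ∈ A - A.
Enumerate nonzero differences d = a - a' with a > a' (then include -d):
Positive differences: {1, 3, 4, 6, 7, 10}
Full difference set: {0} ∪ (positive diffs) ∪ (negative diffs).
|A - A| = 1 + 2·6 = 13 (matches direct enumeration: 13).

|A - A| = 13


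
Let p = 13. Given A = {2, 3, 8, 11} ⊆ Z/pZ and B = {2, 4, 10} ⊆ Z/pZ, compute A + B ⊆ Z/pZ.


Work in Z/13Z: reduce every sum a + b modulo 13.
Enumerate all 12 pairs:
a = 2: 2+2=4, 2+4=6, 2+10=12
a = 3: 3+2=5, 3+4=7, 3+10=0
a = 8: 8+2=10, 8+4=12, 8+10=5
a = 11: 11+2=0, 11+4=2, 11+10=8
Distinct residues collected: {0, 2, 4, 5, 6, 7, 8, 10, 12}
|A + B| = 9 (out of 13 total residues).

A + B = {0, 2, 4, 5, 6, 7, 8, 10, 12}


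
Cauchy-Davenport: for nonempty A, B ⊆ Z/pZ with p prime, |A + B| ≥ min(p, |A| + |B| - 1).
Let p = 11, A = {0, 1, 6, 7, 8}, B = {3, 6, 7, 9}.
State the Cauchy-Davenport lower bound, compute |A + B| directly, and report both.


Cauchy-Davenport: |A + B| ≥ min(p, |A| + |B| - 1) for A, B nonempty in Z/pZ.
|A| = 5, |B| = 4, p = 11.
CD lower bound = min(11, 5 + 4 - 1) = min(11, 8) = 8.
Compute A + B mod 11 directly:
a = 0: 0+3=3, 0+6=6, 0+7=7, 0+9=9
a = 1: 1+3=4, 1+6=7, 1+7=8, 1+9=10
a = 6: 6+3=9, 6+6=1, 6+7=2, 6+9=4
a = 7: 7+3=10, 7+6=2, 7+7=3, 7+9=5
a = 8: 8+3=0, 8+6=3, 8+7=4, 8+9=6
A + B = {0, 1, 2, 3, 4, 5, 6, 7, 8, 9, 10}, so |A + B| = 11.
Verify: 11 ≥ 8? Yes ✓.

CD lower bound = 8, actual |A + B| = 11.


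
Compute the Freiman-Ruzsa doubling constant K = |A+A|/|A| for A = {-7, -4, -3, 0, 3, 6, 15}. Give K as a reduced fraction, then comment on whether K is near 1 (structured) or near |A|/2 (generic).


|A| = 7.
Compute A + A by enumerating all 49 pairs.
A + A = {-14, -11, -10, -8, -7, -6, -4, -3, -1, 0, 2, 3, 6, 8, 9, 11, 12, 15, 18, 21, 30}, so |A + A| = 21.
K = |A + A| / |A| = 21/7 = 3/1 ≈ 3.0000.
Reference: AP of size 7 gives K = 13/7 ≈ 1.8571; a fully generic set of size 7 gives K ≈ 4.0000.

|A| = 7, |A + A| = 21, K = 21/7 = 3/1.


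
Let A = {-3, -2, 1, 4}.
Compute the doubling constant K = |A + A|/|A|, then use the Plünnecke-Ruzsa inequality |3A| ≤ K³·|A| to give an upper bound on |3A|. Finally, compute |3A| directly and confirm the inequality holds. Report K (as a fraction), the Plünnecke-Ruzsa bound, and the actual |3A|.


|A| = 4.
Step 1: Compute A + A by enumerating all 16 pairs.
A + A = {-6, -5, -4, -2, -1, 1, 2, 5, 8}, so |A + A| = 9.
Step 2: Doubling constant K = |A + A|/|A| = 9/4 = 9/4 ≈ 2.2500.
Step 3: Plünnecke-Ruzsa gives |3A| ≤ K³·|A| = (2.2500)³ · 4 ≈ 45.5625.
Step 4: Compute 3A = A + A + A directly by enumerating all triples (a,b,c) ∈ A³; |3A| = 16.
Step 5: Check 16 ≤ 45.5625? Yes ✓.

K = 9/4, Plünnecke-Ruzsa bound K³|A| ≈ 45.5625, |3A| = 16, inequality holds.


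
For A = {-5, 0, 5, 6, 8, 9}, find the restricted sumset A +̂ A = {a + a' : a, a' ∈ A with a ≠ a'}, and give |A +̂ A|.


Restricted sumset: A +̂ A = {a + a' : a ∈ A, a' ∈ A, a ≠ a'}.
Equivalently, take A + A and drop any sum 2a that is achievable ONLY as a + a for a ∈ A (i.e. sums representable only with equal summands).
Enumerate pairs (a, a') with a < a' (symmetric, so each unordered pair gives one sum; this covers all a ≠ a'):
  -5 + 0 = -5
  -5 + 5 = 0
  -5 + 6 = 1
  -5 + 8 = 3
  -5 + 9 = 4
  0 + 5 = 5
  0 + 6 = 6
  0 + 8 = 8
  0 + 9 = 9
  5 + 6 = 11
  5 + 8 = 13
  5 + 9 = 14
  6 + 8 = 14
  6 + 9 = 15
  8 + 9 = 17
Collected distinct sums: {-5, 0, 1, 3, 4, 5, 6, 8, 9, 11, 13, 14, 15, 17}
|A +̂ A| = 14
(Reference bound: |A +̂ A| ≥ 2|A| - 3 for |A| ≥ 2, with |A| = 6 giving ≥ 9.)

|A +̂ A| = 14


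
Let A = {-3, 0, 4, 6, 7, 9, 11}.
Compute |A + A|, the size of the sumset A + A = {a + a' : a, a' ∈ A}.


A + A = {a + a' : a, a' ∈ A}; |A| = 7.
General bounds: 2|A| - 1 ≤ |A + A| ≤ |A|(|A|+1)/2, i.e. 13 ≤ |A + A| ≤ 28.
Lower bound 2|A|-1 is attained iff A is an arithmetic progression.
Enumerate sums a + a' for a ≤ a' (symmetric, so this suffices):
a = -3: -3+-3=-6, -3+0=-3, -3+4=1, -3+6=3, -3+7=4, -3+9=6, -3+11=8
a = 0: 0+0=0, 0+4=4, 0+6=6, 0+7=7, 0+9=9, 0+11=11
a = 4: 4+4=8, 4+6=10, 4+7=11, 4+9=13, 4+11=15
a = 6: 6+6=12, 6+7=13, 6+9=15, 6+11=17
a = 7: 7+7=14, 7+9=16, 7+11=18
a = 9: 9+9=18, 9+11=20
a = 11: 11+11=22
Distinct sums: {-6, -3, 0, 1, 3, 4, 6, 7, 8, 9, 10, 11, 12, 13, 14, 15, 16, 17, 18, 20, 22}
|A + A| = 21

|A + A| = 21


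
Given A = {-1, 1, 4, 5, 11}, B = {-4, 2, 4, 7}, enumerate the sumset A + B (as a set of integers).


A + B = {a + b : a ∈ A, b ∈ B}.
Enumerate all |A|·|B| = 5·4 = 20 pairs (a, b) and collect distinct sums.
a = -1: -1+-4=-5, -1+2=1, -1+4=3, -1+7=6
a = 1: 1+-4=-3, 1+2=3, 1+4=5, 1+7=8
a = 4: 4+-4=0, 4+2=6, 4+4=8, 4+7=11
a = 5: 5+-4=1, 5+2=7, 5+4=9, 5+7=12
a = 11: 11+-4=7, 11+2=13, 11+4=15, 11+7=18
Collecting distinct sums: A + B = {-5, -3, 0, 1, 3, 5, 6, 7, 8, 9, 11, 12, 13, 15, 18}
|A + B| = 15

A + B = {-5, -3, 0, 1, 3, 5, 6, 7, 8, 9, 11, 12, 13, 15, 18}


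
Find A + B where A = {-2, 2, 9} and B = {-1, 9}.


A + B = {a + b : a ∈ A, b ∈ B}.
Enumerate all |A|·|B| = 3·2 = 6 pairs (a, b) and collect distinct sums.
a = -2: -2+-1=-3, -2+9=7
a = 2: 2+-1=1, 2+9=11
a = 9: 9+-1=8, 9+9=18
Collecting distinct sums: A + B = {-3, 1, 7, 8, 11, 18}
|A + B| = 6

A + B = {-3, 1, 7, 8, 11, 18}


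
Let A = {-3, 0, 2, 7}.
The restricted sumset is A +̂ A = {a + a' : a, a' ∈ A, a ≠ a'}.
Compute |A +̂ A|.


Restricted sumset: A +̂ A = {a + a' : a ∈ A, a' ∈ A, a ≠ a'}.
Equivalently, take A + A and drop any sum 2a that is achievable ONLY as a + a for a ∈ A (i.e. sums representable only with equal summands).
Enumerate pairs (a, a') with a < a' (symmetric, so each unordered pair gives one sum; this covers all a ≠ a'):
  -3 + 0 = -3
  -3 + 2 = -1
  -3 + 7 = 4
  0 + 2 = 2
  0 + 7 = 7
  2 + 7 = 9
Collected distinct sums: {-3, -1, 2, 4, 7, 9}
|A +̂ A| = 6
(Reference bound: |A +̂ A| ≥ 2|A| - 3 for |A| ≥ 2, with |A| = 4 giving ≥ 5.)

|A +̂ A| = 6


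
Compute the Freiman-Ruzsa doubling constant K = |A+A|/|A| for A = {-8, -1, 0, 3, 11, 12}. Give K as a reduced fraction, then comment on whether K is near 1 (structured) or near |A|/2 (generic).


|A| = 6.
Compute A + A by enumerating all 36 pairs.
A + A = {-16, -9, -8, -5, -2, -1, 0, 2, 3, 4, 6, 10, 11, 12, 14, 15, 22, 23, 24}, so |A + A| = 19.
K = |A + A| / |A| = 19/6 (already in lowest terms) ≈ 3.1667.
Reference: AP of size 6 gives K = 11/6 ≈ 1.8333; a fully generic set of size 6 gives K ≈ 3.5000.

|A| = 6, |A + A| = 19, K = 19/6.


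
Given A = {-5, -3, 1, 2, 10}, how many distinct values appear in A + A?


A + A = {a + a' : a, a' ∈ A}; |A| = 5.
General bounds: 2|A| - 1 ≤ |A + A| ≤ |A|(|A|+1)/2, i.e. 9 ≤ |A + A| ≤ 15.
Lower bound 2|A|-1 is attained iff A is an arithmetic progression.
Enumerate sums a + a' for a ≤ a' (symmetric, so this suffices):
a = -5: -5+-5=-10, -5+-3=-8, -5+1=-4, -5+2=-3, -5+10=5
a = -3: -3+-3=-6, -3+1=-2, -3+2=-1, -3+10=7
a = 1: 1+1=2, 1+2=3, 1+10=11
a = 2: 2+2=4, 2+10=12
a = 10: 10+10=20
Distinct sums: {-10, -8, -6, -4, -3, -2, -1, 2, 3, 4, 5, 7, 11, 12, 20}
|A + A| = 15

|A + A| = 15


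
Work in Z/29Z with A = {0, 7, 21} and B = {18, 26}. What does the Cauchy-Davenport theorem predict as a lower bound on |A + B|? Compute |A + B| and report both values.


Cauchy-Davenport: |A + B| ≥ min(p, |A| + |B| - 1) for A, B nonempty in Z/pZ.
|A| = 3, |B| = 2, p = 29.
CD lower bound = min(29, 3 + 2 - 1) = min(29, 4) = 4.
Compute A + B mod 29 directly:
a = 0: 0+18=18, 0+26=26
a = 7: 7+18=25, 7+26=4
a = 21: 21+18=10, 21+26=18
A + B = {4, 10, 18, 25, 26}, so |A + B| = 5.
Verify: 5 ≥ 4? Yes ✓.

CD lower bound = 4, actual |A + B| = 5.


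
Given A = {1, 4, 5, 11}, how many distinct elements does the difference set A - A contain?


A - A = {a - a' : a, a' ∈ A}; |A| = 4.
Bounds: 2|A|-1 ≤ |A - A| ≤ |A|² - |A| + 1, i.e. 7 ≤ |A - A| ≤ 13.
Note: 0 ∈ A - A always (from a - a). The set is symmetric: if d ∈ A - A then -d ∈ A - A.
Enumerate nonzero differences d = a - a' with a > a' (then include -d):
Positive differences: {1, 3, 4, 6, 7, 10}
Full difference set: {0} ∪ (positive diffs) ∪ (negative diffs).
|A - A| = 1 + 2·6 = 13 (matches direct enumeration: 13).

|A - A| = 13


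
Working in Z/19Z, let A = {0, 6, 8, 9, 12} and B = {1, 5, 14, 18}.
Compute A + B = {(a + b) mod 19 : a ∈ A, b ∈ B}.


Work in Z/19Z: reduce every sum a + b modulo 19.
Enumerate all 20 pairs:
a = 0: 0+1=1, 0+5=5, 0+14=14, 0+18=18
a = 6: 6+1=7, 6+5=11, 6+14=1, 6+18=5
a = 8: 8+1=9, 8+5=13, 8+14=3, 8+18=7
a = 9: 9+1=10, 9+5=14, 9+14=4, 9+18=8
a = 12: 12+1=13, 12+5=17, 12+14=7, 12+18=11
Distinct residues collected: {1, 3, 4, 5, 7, 8, 9, 10, 11, 13, 14, 17, 18}
|A + B| = 13 (out of 19 total residues).

A + B = {1, 3, 4, 5, 7, 8, 9, 10, 11, 13, 14, 17, 18}


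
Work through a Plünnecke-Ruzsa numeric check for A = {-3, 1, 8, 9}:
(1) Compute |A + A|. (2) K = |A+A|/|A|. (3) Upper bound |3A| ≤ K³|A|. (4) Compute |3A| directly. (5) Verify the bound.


|A| = 4.
Step 1: Compute A + A by enumerating all 16 pairs.
A + A = {-6, -2, 2, 5, 6, 9, 10, 16, 17, 18}, so |A + A| = 10.
Step 2: Doubling constant K = |A + A|/|A| = 10/4 = 10/4 ≈ 2.5000.
Step 3: Plünnecke-Ruzsa gives |3A| ≤ K³·|A| = (2.5000)³ · 4 ≈ 62.5000.
Step 4: Compute 3A = A + A + A directly by enumerating all triples (a,b,c) ∈ A³; |3A| = 19.
Step 5: Check 19 ≤ 62.5000? Yes ✓.

K = 10/4, Plünnecke-Ruzsa bound K³|A| ≈ 62.5000, |3A| = 19, inequality holds.


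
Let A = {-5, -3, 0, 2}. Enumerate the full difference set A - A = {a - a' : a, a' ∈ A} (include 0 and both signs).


A - A = {a - a' : a, a' ∈ A}.
Compute a - a' for each ordered pair (a, a'):
a = -5: -5--5=0, -5--3=-2, -5-0=-5, -5-2=-7
a = -3: -3--5=2, -3--3=0, -3-0=-3, -3-2=-5
a = 0: 0--5=5, 0--3=3, 0-0=0, 0-2=-2
a = 2: 2--5=7, 2--3=5, 2-0=2, 2-2=0
Collecting distinct values (and noting 0 appears from a-a):
A - A = {-7, -5, -3, -2, 0, 2, 3, 5, 7}
|A - A| = 9

A - A = {-7, -5, -3, -2, 0, 2, 3, 5, 7}


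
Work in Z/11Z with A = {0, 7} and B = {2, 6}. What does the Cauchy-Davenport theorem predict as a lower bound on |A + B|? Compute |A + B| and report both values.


Cauchy-Davenport: |A + B| ≥ min(p, |A| + |B| - 1) for A, B nonempty in Z/pZ.
|A| = 2, |B| = 2, p = 11.
CD lower bound = min(11, 2 + 2 - 1) = min(11, 3) = 3.
Compute A + B mod 11 directly:
a = 0: 0+2=2, 0+6=6
a = 7: 7+2=9, 7+6=2
A + B = {2, 6, 9}, so |A + B| = 3.
Verify: 3 ≥ 3? Yes ✓.

CD lower bound = 3, actual |A + B| = 3.


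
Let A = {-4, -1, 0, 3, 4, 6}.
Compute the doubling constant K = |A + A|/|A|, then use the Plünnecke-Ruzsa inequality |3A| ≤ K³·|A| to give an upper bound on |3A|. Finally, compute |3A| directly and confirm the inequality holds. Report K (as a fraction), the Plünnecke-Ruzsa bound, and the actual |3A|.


|A| = 6.
Step 1: Compute A + A by enumerating all 36 pairs.
A + A = {-8, -5, -4, -2, -1, 0, 2, 3, 4, 5, 6, 7, 8, 9, 10, 12}, so |A + A| = 16.
Step 2: Doubling constant K = |A + A|/|A| = 16/6 = 16/6 ≈ 2.6667.
Step 3: Plünnecke-Ruzsa gives |3A| ≤ K³·|A| = (2.6667)³ · 6 ≈ 113.7778.
Step 4: Compute 3A = A + A + A directly by enumerating all triples (a,b,c) ∈ A³; |3A| = 27.
Step 5: Check 27 ≤ 113.7778? Yes ✓.

K = 16/6, Plünnecke-Ruzsa bound K³|A| ≈ 113.7778, |3A| = 27, inequality holds.


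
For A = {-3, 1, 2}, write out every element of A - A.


A - A = {a - a' : a, a' ∈ A}.
Compute a - a' for each ordered pair (a, a'):
a = -3: -3--3=0, -3-1=-4, -3-2=-5
a = 1: 1--3=4, 1-1=0, 1-2=-1
a = 2: 2--3=5, 2-1=1, 2-2=0
Collecting distinct values (and noting 0 appears from a-a):
A - A = {-5, -4, -1, 0, 1, 4, 5}
|A - A| = 7

A - A = {-5, -4, -1, 0, 1, 4, 5}


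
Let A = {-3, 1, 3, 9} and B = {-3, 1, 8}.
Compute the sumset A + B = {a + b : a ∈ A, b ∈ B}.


A + B = {a + b : a ∈ A, b ∈ B}.
Enumerate all |A|·|B| = 4·3 = 12 pairs (a, b) and collect distinct sums.
a = -3: -3+-3=-6, -3+1=-2, -3+8=5
a = 1: 1+-3=-2, 1+1=2, 1+8=9
a = 3: 3+-3=0, 3+1=4, 3+8=11
a = 9: 9+-3=6, 9+1=10, 9+8=17
Collecting distinct sums: A + B = {-6, -2, 0, 2, 4, 5, 6, 9, 10, 11, 17}
|A + B| = 11

A + B = {-6, -2, 0, 2, 4, 5, 6, 9, 10, 11, 17}


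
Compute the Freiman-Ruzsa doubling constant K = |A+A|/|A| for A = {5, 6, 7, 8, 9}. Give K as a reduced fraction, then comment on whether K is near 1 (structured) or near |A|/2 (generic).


|A| = 5.
Compute A + A by enumerating all 25 pairs.
A + A = {10, 11, 12, 13, 14, 15, 16, 17, 18}, so |A + A| = 9.
K = |A + A| / |A| = 9/5 (already in lowest terms) ≈ 1.8000.
Reference: AP of size 5 gives K = 9/5 ≈ 1.8000; a fully generic set of size 5 gives K ≈ 3.0000.

|A| = 5, |A + A| = 9, K = 9/5.


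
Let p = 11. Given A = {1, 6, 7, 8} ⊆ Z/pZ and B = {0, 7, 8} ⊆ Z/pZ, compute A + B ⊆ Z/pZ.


Work in Z/11Z: reduce every sum a + b modulo 11.
Enumerate all 12 pairs:
a = 1: 1+0=1, 1+7=8, 1+8=9
a = 6: 6+0=6, 6+7=2, 6+8=3
a = 7: 7+0=7, 7+7=3, 7+8=4
a = 8: 8+0=8, 8+7=4, 8+8=5
Distinct residues collected: {1, 2, 3, 4, 5, 6, 7, 8, 9}
|A + B| = 9 (out of 11 total residues).

A + B = {1, 2, 3, 4, 5, 6, 7, 8, 9}


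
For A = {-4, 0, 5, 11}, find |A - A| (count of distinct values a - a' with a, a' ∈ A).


A - A = {a - a' : a, a' ∈ A}; |A| = 4.
Bounds: 2|A|-1 ≤ |A - A| ≤ |A|² - |A| + 1, i.e. 7 ≤ |A - A| ≤ 13.
Note: 0 ∈ A - A always (from a - a). The set is symmetric: if d ∈ A - A then -d ∈ A - A.
Enumerate nonzero differences d = a - a' with a > a' (then include -d):
Positive differences: {4, 5, 6, 9, 11, 15}
Full difference set: {0} ∪ (positive diffs) ∪ (negative diffs).
|A - A| = 1 + 2·6 = 13 (matches direct enumeration: 13).

|A - A| = 13


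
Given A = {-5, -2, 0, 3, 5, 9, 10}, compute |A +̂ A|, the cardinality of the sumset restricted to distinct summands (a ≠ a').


Restricted sumset: A +̂ A = {a + a' : a ∈ A, a' ∈ A, a ≠ a'}.
Equivalently, take A + A and drop any sum 2a that is achievable ONLY as a + a for a ∈ A (i.e. sums representable only with equal summands).
Enumerate pairs (a, a') with a < a' (symmetric, so each unordered pair gives one sum; this covers all a ≠ a'):
  -5 + -2 = -7
  -5 + 0 = -5
  -5 + 3 = -2
  -5 + 5 = 0
  -5 + 9 = 4
  -5 + 10 = 5
  -2 + 0 = -2
  -2 + 3 = 1
  -2 + 5 = 3
  -2 + 9 = 7
  -2 + 10 = 8
  0 + 3 = 3
  0 + 5 = 5
  0 + 9 = 9
  0 + 10 = 10
  3 + 5 = 8
  3 + 9 = 12
  3 + 10 = 13
  5 + 9 = 14
  5 + 10 = 15
  9 + 10 = 19
Collected distinct sums: {-7, -5, -2, 0, 1, 3, 4, 5, 7, 8, 9, 10, 12, 13, 14, 15, 19}
|A +̂ A| = 17
(Reference bound: |A +̂ A| ≥ 2|A| - 3 for |A| ≥ 2, with |A| = 7 giving ≥ 11.)

|A +̂ A| = 17


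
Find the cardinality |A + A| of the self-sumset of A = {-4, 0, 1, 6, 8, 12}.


A + A = {a + a' : a, a' ∈ A}; |A| = 6.
General bounds: 2|A| - 1 ≤ |A + A| ≤ |A|(|A|+1)/2, i.e. 11 ≤ |A + A| ≤ 21.
Lower bound 2|A|-1 is attained iff A is an arithmetic progression.
Enumerate sums a + a' for a ≤ a' (symmetric, so this suffices):
a = -4: -4+-4=-8, -4+0=-4, -4+1=-3, -4+6=2, -4+8=4, -4+12=8
a = 0: 0+0=0, 0+1=1, 0+6=6, 0+8=8, 0+12=12
a = 1: 1+1=2, 1+6=7, 1+8=9, 1+12=13
a = 6: 6+6=12, 6+8=14, 6+12=18
a = 8: 8+8=16, 8+12=20
a = 12: 12+12=24
Distinct sums: {-8, -4, -3, 0, 1, 2, 4, 6, 7, 8, 9, 12, 13, 14, 16, 18, 20, 24}
|A + A| = 18

|A + A| = 18


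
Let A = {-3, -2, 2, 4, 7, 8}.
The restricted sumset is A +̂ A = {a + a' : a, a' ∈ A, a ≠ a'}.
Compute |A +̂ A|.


Restricted sumset: A +̂ A = {a + a' : a ∈ A, a' ∈ A, a ≠ a'}.
Equivalently, take A + A and drop any sum 2a that is achievable ONLY as a + a for a ∈ A (i.e. sums representable only with equal summands).
Enumerate pairs (a, a') with a < a' (symmetric, so each unordered pair gives one sum; this covers all a ≠ a'):
  -3 + -2 = -5
  -3 + 2 = -1
  -3 + 4 = 1
  -3 + 7 = 4
  -3 + 8 = 5
  -2 + 2 = 0
  -2 + 4 = 2
  -2 + 7 = 5
  -2 + 8 = 6
  2 + 4 = 6
  2 + 7 = 9
  2 + 8 = 10
  4 + 7 = 11
  4 + 8 = 12
  7 + 8 = 15
Collected distinct sums: {-5, -1, 0, 1, 2, 4, 5, 6, 9, 10, 11, 12, 15}
|A +̂ A| = 13
(Reference bound: |A +̂ A| ≥ 2|A| - 3 for |A| ≥ 2, with |A| = 6 giving ≥ 9.)

|A +̂ A| = 13


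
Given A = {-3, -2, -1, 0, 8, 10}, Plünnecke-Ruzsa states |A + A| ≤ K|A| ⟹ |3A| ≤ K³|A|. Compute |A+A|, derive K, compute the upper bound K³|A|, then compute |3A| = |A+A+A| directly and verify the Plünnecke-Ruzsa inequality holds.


|A| = 6.
Step 1: Compute A + A by enumerating all 36 pairs.
A + A = {-6, -5, -4, -3, -2, -1, 0, 5, 6, 7, 8, 9, 10, 16, 18, 20}, so |A + A| = 16.
Step 2: Doubling constant K = |A + A|/|A| = 16/6 = 16/6 ≈ 2.6667.
Step 3: Plünnecke-Ruzsa gives |3A| ≤ K³·|A| = (2.6667)³ · 6 ≈ 113.7778.
Step 4: Compute 3A = A + A + A directly by enumerating all triples (a,b,c) ∈ A³; |3A| = 31.
Step 5: Check 31 ≤ 113.7778? Yes ✓.

K = 16/6, Plünnecke-Ruzsa bound K³|A| ≈ 113.7778, |3A| = 31, inequality holds.


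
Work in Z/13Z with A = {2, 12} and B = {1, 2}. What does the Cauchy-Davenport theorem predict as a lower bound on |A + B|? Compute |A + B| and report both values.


Cauchy-Davenport: |A + B| ≥ min(p, |A| + |B| - 1) for A, B nonempty in Z/pZ.
|A| = 2, |B| = 2, p = 13.
CD lower bound = min(13, 2 + 2 - 1) = min(13, 3) = 3.
Compute A + B mod 13 directly:
a = 2: 2+1=3, 2+2=4
a = 12: 12+1=0, 12+2=1
A + B = {0, 1, 3, 4}, so |A + B| = 4.
Verify: 4 ≥ 3? Yes ✓.

CD lower bound = 3, actual |A + B| = 4.


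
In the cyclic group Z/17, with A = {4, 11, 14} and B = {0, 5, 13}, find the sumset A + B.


Work in Z/17Z: reduce every sum a + b modulo 17.
Enumerate all 9 pairs:
a = 4: 4+0=4, 4+5=9, 4+13=0
a = 11: 11+0=11, 11+5=16, 11+13=7
a = 14: 14+0=14, 14+5=2, 14+13=10
Distinct residues collected: {0, 2, 4, 7, 9, 10, 11, 14, 16}
|A + B| = 9 (out of 17 total residues).

A + B = {0, 2, 4, 7, 9, 10, 11, 14, 16}


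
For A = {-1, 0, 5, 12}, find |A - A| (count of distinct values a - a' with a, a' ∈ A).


A - A = {a - a' : a, a' ∈ A}; |A| = 4.
Bounds: 2|A|-1 ≤ |A - A| ≤ |A|² - |A| + 1, i.e. 7 ≤ |A - A| ≤ 13.
Note: 0 ∈ A - A always (from a - a). The set is symmetric: if d ∈ A - A then -d ∈ A - A.
Enumerate nonzero differences d = a - a' with a > a' (then include -d):
Positive differences: {1, 5, 6, 7, 12, 13}
Full difference set: {0} ∪ (positive diffs) ∪ (negative diffs).
|A - A| = 1 + 2·6 = 13 (matches direct enumeration: 13).

|A - A| = 13


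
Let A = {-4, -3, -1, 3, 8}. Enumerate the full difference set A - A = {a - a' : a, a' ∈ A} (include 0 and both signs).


A - A = {a - a' : a, a' ∈ A}.
Compute a - a' for each ordered pair (a, a'):
a = -4: -4--4=0, -4--3=-1, -4--1=-3, -4-3=-7, -4-8=-12
a = -3: -3--4=1, -3--3=0, -3--1=-2, -3-3=-6, -3-8=-11
a = -1: -1--4=3, -1--3=2, -1--1=0, -1-3=-4, -1-8=-9
a = 3: 3--4=7, 3--3=6, 3--1=4, 3-3=0, 3-8=-5
a = 8: 8--4=12, 8--3=11, 8--1=9, 8-3=5, 8-8=0
Collecting distinct values (and noting 0 appears from a-a):
A - A = {-12, -11, -9, -7, -6, -5, -4, -3, -2, -1, 0, 1, 2, 3, 4, 5, 6, 7, 9, 11, 12}
|A - A| = 21

A - A = {-12, -11, -9, -7, -6, -5, -4, -3, -2, -1, 0, 1, 2, 3, 4, 5, 6, 7, 9, 11, 12}


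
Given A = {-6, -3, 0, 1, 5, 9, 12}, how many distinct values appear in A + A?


A + A = {a + a' : a, a' ∈ A}; |A| = 7.
General bounds: 2|A| - 1 ≤ |A + A| ≤ |A|(|A|+1)/2, i.e. 13 ≤ |A + A| ≤ 28.
Lower bound 2|A|-1 is attained iff A is an arithmetic progression.
Enumerate sums a + a' for a ≤ a' (symmetric, so this suffices):
a = -6: -6+-6=-12, -6+-3=-9, -6+0=-6, -6+1=-5, -6+5=-1, -6+9=3, -6+12=6
a = -3: -3+-3=-6, -3+0=-3, -3+1=-2, -3+5=2, -3+9=6, -3+12=9
a = 0: 0+0=0, 0+1=1, 0+5=5, 0+9=9, 0+12=12
a = 1: 1+1=2, 1+5=6, 1+9=10, 1+12=13
a = 5: 5+5=10, 5+9=14, 5+12=17
a = 9: 9+9=18, 9+12=21
a = 12: 12+12=24
Distinct sums: {-12, -9, -6, -5, -3, -2, -1, 0, 1, 2, 3, 5, 6, 9, 10, 12, 13, 14, 17, 18, 21, 24}
|A + A| = 22

|A + A| = 22


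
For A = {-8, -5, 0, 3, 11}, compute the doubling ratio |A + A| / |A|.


|A| = 5.
Compute A + A by enumerating all 25 pairs.
A + A = {-16, -13, -10, -8, -5, -2, 0, 3, 6, 11, 14, 22}, so |A + A| = 12.
K = |A + A| / |A| = 12/5 (already in lowest terms) ≈ 2.4000.
Reference: AP of size 5 gives K = 9/5 ≈ 1.8000; a fully generic set of size 5 gives K ≈ 3.0000.

|A| = 5, |A + A| = 12, K = 12/5.


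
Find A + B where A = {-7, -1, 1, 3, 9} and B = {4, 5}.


A + B = {a + b : a ∈ A, b ∈ B}.
Enumerate all |A|·|B| = 5·2 = 10 pairs (a, b) and collect distinct sums.
a = -7: -7+4=-3, -7+5=-2
a = -1: -1+4=3, -1+5=4
a = 1: 1+4=5, 1+5=6
a = 3: 3+4=7, 3+5=8
a = 9: 9+4=13, 9+5=14
Collecting distinct sums: A + B = {-3, -2, 3, 4, 5, 6, 7, 8, 13, 14}
|A + B| = 10

A + B = {-3, -2, 3, 4, 5, 6, 7, 8, 13, 14}
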